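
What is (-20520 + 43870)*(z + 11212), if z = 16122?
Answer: 638248900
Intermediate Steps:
(-20520 + 43870)*(z + 11212) = (-20520 + 43870)*(16122 + 11212) = 23350*27334 = 638248900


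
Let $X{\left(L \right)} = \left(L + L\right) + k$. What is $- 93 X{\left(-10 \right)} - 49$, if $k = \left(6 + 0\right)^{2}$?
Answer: $-1537$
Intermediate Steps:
$k = 36$ ($k = 6^{2} = 36$)
$X{\left(L \right)} = 36 + 2 L$ ($X{\left(L \right)} = \left(L + L\right) + 36 = 2 L + 36 = 36 + 2 L$)
$- 93 X{\left(-10 \right)} - 49 = - 93 \left(36 + 2 \left(-10\right)\right) - 49 = - 93 \left(36 - 20\right) - 49 = \left(-93\right) 16 - 49 = -1488 - 49 = -1537$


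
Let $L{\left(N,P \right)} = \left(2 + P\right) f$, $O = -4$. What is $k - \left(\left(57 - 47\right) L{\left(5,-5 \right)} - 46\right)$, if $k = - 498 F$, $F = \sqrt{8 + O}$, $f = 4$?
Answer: $-830$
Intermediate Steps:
$F = 2$ ($F = \sqrt{8 - 4} = \sqrt{4} = 2$)
$L{\left(N,P \right)} = 8 + 4 P$ ($L{\left(N,P \right)} = \left(2 + P\right) 4 = 8 + 4 P$)
$k = -996$ ($k = \left(-498\right) 2 = -996$)
$k - \left(\left(57 - 47\right) L{\left(5,-5 \right)} - 46\right) = -996 - \left(\left(57 - 47\right) \left(8 + 4 \left(-5\right)\right) - 46\right) = -996 - \left(10 \left(8 - 20\right) - 46\right) = -996 - \left(10 \left(-12\right) - 46\right) = -996 - \left(-120 - 46\right) = -996 - -166 = -996 + 166 = -830$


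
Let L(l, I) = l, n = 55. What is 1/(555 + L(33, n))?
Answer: 1/588 ≈ 0.0017007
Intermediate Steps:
1/(555 + L(33, n)) = 1/(555 + 33) = 1/588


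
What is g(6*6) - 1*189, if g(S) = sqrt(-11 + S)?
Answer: -184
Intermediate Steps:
g(6*6) - 1*189 = sqrt(-11 + 6*6) - 1*189 = sqrt(-11 + 36) - 189 = sqrt(25) - 189 = 5 - 189 = -184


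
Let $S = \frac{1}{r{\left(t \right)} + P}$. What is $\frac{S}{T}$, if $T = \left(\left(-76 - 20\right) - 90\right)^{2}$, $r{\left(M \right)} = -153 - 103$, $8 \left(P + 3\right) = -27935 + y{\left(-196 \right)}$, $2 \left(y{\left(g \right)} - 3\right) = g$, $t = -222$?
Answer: $- \frac{1}{130176099} \approx -7.6819 \cdot 10^{-9}$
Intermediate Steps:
$y{\left(g \right)} = 3 + \frac{g}{2}$
$P = - \frac{14027}{4}$ ($P = -3 + \frac{-27935 + \left(3 + \frac{1}{2} \left(-196\right)\right)}{8} = -3 + \frac{-27935 + \left(3 - 98\right)}{8} = -3 + \frac{-27935 - 95}{8} = -3 + \frac{1}{8} \left(-28030\right) = -3 - \frac{14015}{4} = - \frac{14027}{4} \approx -3506.8$)
$r{\left(M \right)} = -256$
$T = 34596$ ($T = \left(\left(-76 - 20\right) - 90\right)^{2} = \left(-96 - 90\right)^{2} = \left(-186\right)^{2} = 34596$)
$S = - \frac{4}{15051}$ ($S = \frac{1}{-256 - \frac{14027}{4}} = \frac{1}{- \frac{15051}{4}} = - \frac{4}{15051} \approx -0.00026576$)
$\frac{S}{T} = - \frac{4}{15051 \cdot 34596} = \left(- \frac{4}{15051}\right) \frac{1}{34596} = - \frac{1}{130176099}$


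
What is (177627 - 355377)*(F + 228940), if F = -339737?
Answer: 19694166750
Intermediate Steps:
(177627 - 355377)*(F + 228940) = (177627 - 355377)*(-339737 + 228940) = -177750*(-110797) = 19694166750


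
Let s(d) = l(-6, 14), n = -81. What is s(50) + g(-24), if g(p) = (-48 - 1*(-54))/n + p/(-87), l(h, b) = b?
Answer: 11120/783 ≈ 14.202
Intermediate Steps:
g(p) = -2/27 - p/87 (g(p) = (-48 - 1*(-54))/(-81) + p/(-87) = (-48 + 54)*(-1/81) + p*(-1/87) = 6*(-1/81) - p/87 = -2/27 - p/87)
s(d) = 14
s(50) + g(-24) = 14 + (-2/27 - 1/87*(-24)) = 14 + (-2/27 + 8/29) = 14 + 158/783 = 11120/783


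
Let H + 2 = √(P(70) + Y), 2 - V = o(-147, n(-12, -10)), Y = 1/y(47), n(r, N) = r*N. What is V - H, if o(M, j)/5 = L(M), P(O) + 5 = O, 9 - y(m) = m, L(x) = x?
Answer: 739 - √93822/38 ≈ 730.94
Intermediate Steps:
y(m) = 9 - m
P(O) = -5 + O
n(r, N) = N*r
o(M, j) = 5*M
Y = -1/38 (Y = 1/(9 - 1*47) = 1/(9 - 47) = 1/(-38) = -1/38 ≈ -0.026316)
V = 737 (V = 2 - 5*(-147) = 2 - 1*(-735) = 2 + 735 = 737)
H = -2 + √93822/38 (H = -2 + √((-5 + 70) - 1/38) = -2 + √(65 - 1/38) = -2 + √(2469/38) = -2 + √93822/38 ≈ 6.0606)
V - H = 737 - (-2 + √93822/38) = 737 + (2 - √93822/38) = 739 - √93822/38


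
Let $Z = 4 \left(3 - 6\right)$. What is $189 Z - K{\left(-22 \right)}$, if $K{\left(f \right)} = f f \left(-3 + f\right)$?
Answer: $9832$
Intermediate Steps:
$K{\left(f \right)} = f^{2} \left(-3 + f\right)$
$Z = -12$ ($Z = 4 \left(-3\right) = -12$)
$189 Z - K{\left(-22 \right)} = 189 \left(-12\right) - \left(-22\right)^{2} \left(-3 - 22\right) = -2268 - 484 \left(-25\right) = -2268 - -12100 = -2268 + 12100 = 9832$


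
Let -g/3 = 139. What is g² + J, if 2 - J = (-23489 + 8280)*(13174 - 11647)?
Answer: 23398034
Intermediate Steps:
g = -417 (g = -3*139 = -417)
J = 23224145 (J = 2 - (-23489 + 8280)*(13174 - 11647) = 2 - (-15209)*1527 = 2 - 1*(-23224143) = 2 + 23224143 = 23224145)
g² + J = (-417)² + 23224145 = 173889 + 23224145 = 23398034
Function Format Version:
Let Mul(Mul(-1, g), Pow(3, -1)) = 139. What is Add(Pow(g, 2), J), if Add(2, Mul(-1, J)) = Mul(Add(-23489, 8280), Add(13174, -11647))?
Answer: 23398034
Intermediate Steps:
g = -417 (g = Mul(-3, 139) = -417)
J = 23224145 (J = Add(2, Mul(-1, Mul(Add(-23489, 8280), Add(13174, -11647)))) = Add(2, Mul(-1, Mul(-15209, 1527))) = Add(2, Mul(-1, -23224143)) = Add(2, 23224143) = 23224145)
Add(Pow(g, 2), J) = Add(Pow(-417, 2), 23224145) = Add(173889, 23224145) = 23398034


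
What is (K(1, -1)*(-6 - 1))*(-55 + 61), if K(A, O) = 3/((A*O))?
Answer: 126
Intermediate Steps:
K(A, O) = 3/(A*O) (K(A, O) = 3*(1/(A*O)) = 3/(A*O))
(K(1, -1)*(-6 - 1))*(-55 + 61) = ((3/(1*(-1)))*(-6 - 1))*(-55 + 61) = ((3*1*(-1))*(-7))*6 = -3*(-7)*6 = 21*6 = 126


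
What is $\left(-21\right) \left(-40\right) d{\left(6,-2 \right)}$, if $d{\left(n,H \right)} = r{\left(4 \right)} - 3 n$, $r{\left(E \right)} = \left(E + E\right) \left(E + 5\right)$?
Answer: $45360$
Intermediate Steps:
$r{\left(E \right)} = 2 E \left(5 + E\right)$
$d{\left(n,H \right)} = 72 - 3 n$ ($d{\left(n,H \right)} = 2 \cdot 4 \left(5 + 4\right) - 3 n = 2 \cdot 4 \cdot 9 - 3 n = 72 - 3 n$)
$\left(-21\right) \left(-40\right) d{\left(6,-2 \right)} = \left(-21\right) \left(-40\right) \left(72 - 18\right) = 840 \left(72 - 18\right) = 840 \cdot 54 = 45360$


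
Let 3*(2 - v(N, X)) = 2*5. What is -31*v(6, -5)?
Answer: 124/3 ≈ 41.333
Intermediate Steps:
v(N, X) = -4/3 (v(N, X) = 2 - 2*5/3 = 2 - ⅓*10 = 2 - 10/3 = -4/3)
-31*v(6, -5) = -31*(-4/3) = 124/3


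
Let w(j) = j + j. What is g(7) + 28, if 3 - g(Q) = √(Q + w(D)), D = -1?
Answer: 31 - √5 ≈ 28.764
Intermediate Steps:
w(j) = 2*j
g(Q) = 3 - √(-2 + Q) (g(Q) = 3 - √(Q + 2*(-1)) = 3 - √(Q - 2) = 3 - √(-2 + Q))
g(7) + 28 = (3 - √(-2 + 7)) + 28 = (3 - √5) + 28 = 31 - √5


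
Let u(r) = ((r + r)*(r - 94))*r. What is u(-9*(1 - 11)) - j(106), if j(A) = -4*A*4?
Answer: -63104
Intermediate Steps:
j(A) = -16*A
u(r) = 2*r²*(-94 + r) (u(r) = ((2*r)*(-94 + r))*r = (2*r*(-94 + r))*r = 2*r²*(-94 + r))
u(-9*(1 - 11)) - j(106) = 2*(-9*(1 - 11))²*(-94 - 9*(1 - 11)) - (-16)*106 = 2*(-9*(-10))²*(-94 - 9*(-10)) - 1*(-1696) = 2*90²*(-94 + 90) + 1696 = 2*8100*(-4) + 1696 = -64800 + 1696 = -63104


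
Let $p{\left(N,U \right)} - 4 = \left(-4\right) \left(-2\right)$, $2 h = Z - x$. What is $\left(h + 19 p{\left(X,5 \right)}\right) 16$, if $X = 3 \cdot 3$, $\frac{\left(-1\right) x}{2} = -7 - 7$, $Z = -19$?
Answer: $3272$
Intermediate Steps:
$x = 28$ ($x = - 2 \left(-7 - 7\right) = \left(-2\right) \left(-14\right) = 28$)
$X = 9$
$h = - \frac{47}{2}$ ($h = \frac{-19 - 28}{2} = \frac{1}{2} \left(-47\right) = - \frac{47}{2} \approx -23.5$)
$p{\left(N,U \right)} = 12$ ($p{\left(N,U \right)} = 4 - -8 = 4 + 8 = 12$)
$\left(h + 19 p{\left(X,5 \right)}\right) 16 = \left(- \frac{47}{2} + 19 \cdot 12\right) 16 = \left(- \frac{47}{2} + 228\right) 16 = \frac{409}{2} \cdot 16 = 3272$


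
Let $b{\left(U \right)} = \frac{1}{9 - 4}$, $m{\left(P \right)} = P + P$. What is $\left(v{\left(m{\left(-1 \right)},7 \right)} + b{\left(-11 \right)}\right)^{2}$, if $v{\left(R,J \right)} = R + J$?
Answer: $\frac{676}{25} \approx 27.04$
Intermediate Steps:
$m{\left(P \right)} = 2 P$
$v{\left(R,J \right)} = J + R$
$b{\left(U \right)} = \frac{1}{5}$
$\left(v{\left(m{\left(-1 \right)},7 \right)} + b{\left(-11 \right)}\right)^{2} = \left(\left(7 + 2 \left(-1\right)\right) + \frac{1}{5}\right)^{2} = \left(\left(7 - 2\right) + \frac{1}{5}\right)^{2} = \left(5 + \frac{1}{5}\right)^{2} = \left(\frac{26}{5}\right)^{2} = \frac{676}{25}$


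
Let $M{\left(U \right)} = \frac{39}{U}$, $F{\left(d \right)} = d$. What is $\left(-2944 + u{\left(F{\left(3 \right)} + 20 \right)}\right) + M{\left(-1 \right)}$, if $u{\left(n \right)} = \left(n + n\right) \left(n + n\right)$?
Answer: $-867$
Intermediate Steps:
$u{\left(n \right)} = 4 n^{2}$ ($u{\left(n \right)} = 2 n 2 n = 4 n^{2}$)
$\left(-2944 + u{\left(F{\left(3 \right)} + 20 \right)}\right) + M{\left(-1 \right)} = \left(-2944 + 4 \left(3 + 20\right)^{2}\right) + \frac{39}{-1} = \left(-2944 + 4 \cdot 23^{2}\right) + 39 \left(-1\right) = \left(-2944 + 4 \cdot 529\right) - 39 = \left(-2944 + 2116\right) - 39 = -828 - 39 = -867$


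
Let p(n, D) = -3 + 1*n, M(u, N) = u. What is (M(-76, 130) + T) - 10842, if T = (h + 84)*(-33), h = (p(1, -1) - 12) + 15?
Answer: -13723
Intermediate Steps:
p(n, D) = -3 + n
h = 1 (h = ((-3 + 1) - 12) + 15 = (-2 - 12) + 15 = -14 + 15 = 1)
T = -2805 (T = (1 + 84)*(-33) = 85*(-33) = -2805)
(M(-76, 130) + T) - 10842 = (-76 - 2805) - 10842 = -2881 - 10842 = -13723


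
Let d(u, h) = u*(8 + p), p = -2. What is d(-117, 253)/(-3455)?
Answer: 702/3455 ≈ 0.20318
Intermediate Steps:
d(u, h) = 6*u (d(u, h) = u*(8 - 2) = u*6 = 6*u)
d(-117, 253)/(-3455) = (6*(-117))/(-3455) = -702*(-1/3455) = 702/3455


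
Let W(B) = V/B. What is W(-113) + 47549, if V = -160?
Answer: 5373197/113 ≈ 47550.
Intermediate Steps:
W(B) = -160/B
W(-113) + 47549 = -160/(-113) + 47549 = -160*(-1/113) + 47549 = 160/113 + 47549 = 5373197/113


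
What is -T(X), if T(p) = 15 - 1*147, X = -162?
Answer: 132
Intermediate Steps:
T(p) = -132 (T(p) = 15 - 147 = -132)
-T(X) = -1*(-132) = 132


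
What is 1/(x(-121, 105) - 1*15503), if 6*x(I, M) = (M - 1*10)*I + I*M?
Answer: -3/58609 ≈ -5.1187e-5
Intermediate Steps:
x(I, M) = I*M/6 + I*(-10 + M)/6 (x(I, M) = ((M - 1*10)*I + I*M)/6 = ((M - 10)*I + I*M)/6 = ((-10 + M)*I + I*M)/6 = (I*(-10 + M) + I*M)/6 = (I*M + I*(-10 + M))/6 = I*M/6 + I*(-10 + M)/6)
1/(x(-121, 105) - 1*15503) = 1/((1/3)*(-121)*(-5 + 105) - 1*15503) = 1/((1/3)*(-121)*100 - 15503) = 1/(-12100/3 - 15503) = 1/(-58609/3) = -3/58609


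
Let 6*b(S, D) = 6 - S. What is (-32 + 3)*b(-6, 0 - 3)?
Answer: -58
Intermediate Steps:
b(S, D) = 1 - S/6 (b(S, D) = (6 - S)/6 = 1 - S/6)
(-32 + 3)*b(-6, 0 - 3) = (-32 + 3)*(1 - ⅙*(-6)) = -29*(1 + 1) = -29*2 = -58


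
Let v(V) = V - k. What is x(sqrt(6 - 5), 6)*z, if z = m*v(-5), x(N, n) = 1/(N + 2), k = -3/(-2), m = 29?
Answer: -377/6 ≈ -62.833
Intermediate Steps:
k = 3/2 (k = -3*(-1/2) = 3/2 ≈ 1.5000)
x(N, n) = 1/(2 + N)
v(V) = -3/2 + V (v(V) = V - 1*3/2 = V - 3/2 = -3/2 + V)
z = -377/2 (z = 29*(-3/2 - 5) = 29*(-13/2) = -377/2 ≈ -188.50)
x(sqrt(6 - 5), 6)*z = -377/2/(2 + sqrt(6 - 5)) = -377/2/(2 + sqrt(1)) = -377/2/(2 + 1) = -377/2/3 = (1/3)*(-377/2) = -377/6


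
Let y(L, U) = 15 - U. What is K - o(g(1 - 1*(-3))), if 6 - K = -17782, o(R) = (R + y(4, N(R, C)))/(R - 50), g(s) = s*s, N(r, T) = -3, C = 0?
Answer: 17789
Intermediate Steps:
g(s) = s²
o(R) = (18 + R)/(-50 + R) (o(R) = (R + (15 - 1*(-3)))/(R - 50) = (R + (15 + 3))/(-50 + R) = (R + 18)/(-50 + R) = (18 + R)/(-50 + R))
K = 17788 (K = 6 - 1*(-17782) = 6 + 17782 = 17788)
K - o(g(1 - 1*(-3))) = 17788 - (18 + (1 - 1*(-3))²)/(-50 + (1 - 1*(-3))²) = 17788 - (18 + (1 + 3)²)/(-50 + (1 + 3)²) = 17788 - (18 + 4²)/(-50 + 4²) = 17788 - (18 + 16)/(-50 + 16) = 17788 - 34/(-34) = 17788 - (-1)*34/34 = 17788 - 1*(-1) = 17788 + 1 = 17789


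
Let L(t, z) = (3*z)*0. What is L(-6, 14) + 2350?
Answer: 2350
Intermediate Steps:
L(t, z) = 0
L(-6, 14) + 2350 = 0 + 2350 = 2350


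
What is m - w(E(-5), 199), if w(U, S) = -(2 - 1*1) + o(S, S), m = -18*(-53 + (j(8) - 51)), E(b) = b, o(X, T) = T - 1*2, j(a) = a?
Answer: 1532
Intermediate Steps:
o(X, T) = -2 + T (o(X, T) = T - 2 = -2 + T)
m = 1728 (m = -18*(-53 + (8 - 51)) = -18*(-53 - 43) = -18*(-96) = 1728)
w(U, S) = -3 + S (w(U, S) = -(2 - 1*1) + (-2 + S) = -(2 - 1) + (-2 + S) = -1*1 + (-2 + S) = -1 + (-2 + S) = -3 + S)
m - w(E(-5), 199) = 1728 - (-3 + 199) = 1728 - 1*196 = 1728 - 196 = 1532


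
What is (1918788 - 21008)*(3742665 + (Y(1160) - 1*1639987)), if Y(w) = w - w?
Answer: 3990420254840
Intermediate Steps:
Y(w) = 0
(1918788 - 21008)*(3742665 + (Y(1160) - 1*1639987)) = (1918788 - 21008)*(3742665 + (0 - 1*1639987)) = 1897780*(3742665 + (0 - 1639987)) = 1897780*(3742665 - 1639987) = 1897780*2102678 = 3990420254840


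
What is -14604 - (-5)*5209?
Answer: 11441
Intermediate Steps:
-14604 - (-5)*5209 = -14604 - 1*(-26045) = -14604 + 26045 = 11441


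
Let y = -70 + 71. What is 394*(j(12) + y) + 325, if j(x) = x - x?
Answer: 719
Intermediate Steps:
j(x) = 0
y = 1
394*(j(12) + y) + 325 = 394*(0 + 1) + 325 = 394*1 + 325 = 394 + 325 = 719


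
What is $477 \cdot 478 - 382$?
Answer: $227624$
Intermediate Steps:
$477 \cdot 478 - 382 = 228006 - 382 = 227624$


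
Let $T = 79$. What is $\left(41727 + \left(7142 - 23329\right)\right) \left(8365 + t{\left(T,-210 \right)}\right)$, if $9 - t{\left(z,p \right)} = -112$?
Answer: $216732440$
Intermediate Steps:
$t{\left(z,p \right)} = 121$ ($t{\left(z,p \right)} = 9 - -112 = 9 + 112 = 121$)
$\left(41727 + \left(7142 - 23329\right)\right) \left(8365 + t{\left(T,-210 \right)}\right) = \left(41727 + \left(7142 - 23329\right)\right) \left(8365 + 121\right) = \left(41727 - 16187\right) 8486 = 25540 \cdot 8486 = 216732440$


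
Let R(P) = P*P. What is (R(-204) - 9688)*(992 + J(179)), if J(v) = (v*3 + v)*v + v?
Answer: 4129407880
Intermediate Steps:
R(P) = P²
J(v) = v + 4*v² (J(v) = (3*v + v)*v + v = (4*v)*v + v = 4*v² + v = v + 4*v²)
(R(-204) - 9688)*(992 + J(179)) = ((-204)² - 9688)*(992 + 179*(1 + 4*179)) = (41616 - 9688)*(992 + 179*(1 + 716)) = 31928*(992 + 179*717) = 31928*(992 + 128343) = 31928*129335 = 4129407880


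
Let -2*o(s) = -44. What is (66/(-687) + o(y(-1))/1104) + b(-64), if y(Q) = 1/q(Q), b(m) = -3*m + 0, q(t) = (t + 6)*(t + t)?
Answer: 24260711/126408 ≈ 191.92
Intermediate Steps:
q(t) = 2*t*(6 + t) (q(t) = (6 + t)*(2*t) = 2*t*(6 + t))
b(m) = -3*m
y(Q) = 1/(2*Q*(6 + Q))
o(s) = 22 (o(s) = -½*(-44) = 22)
(66/(-687) + o(y(-1))/1104) + b(-64) = (66/(-687) + 22/1104) - 3*(-64) = (66*(-1/687) + 22*(1/1104)) + 192 = (-22/229 + 11/552) + 192 = -9625/126408 + 192 = 24260711/126408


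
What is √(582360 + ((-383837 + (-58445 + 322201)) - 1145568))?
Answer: 3*I*√75921 ≈ 826.61*I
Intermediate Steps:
√(582360 + ((-383837 + (-58445 + 322201)) - 1145568)) = √(582360 + ((-383837 + 263756) - 1145568)) = √(582360 + (-120081 - 1145568)) = √(582360 - 1265649) = √(-683289) = 3*I*√75921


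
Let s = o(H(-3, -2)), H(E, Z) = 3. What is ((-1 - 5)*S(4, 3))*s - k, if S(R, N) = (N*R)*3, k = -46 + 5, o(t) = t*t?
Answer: -1903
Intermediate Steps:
o(t) = t²
s = 9 (s = 3² = 9)
k = -41
S(R, N) = 3*N*R
((-1 - 5)*S(4, 3))*s - k = ((-1 - 5)*(3*3*4))*9 - 1*(-41) = -6*36*9 + 41 = -216*9 + 41 = -1944 + 41 = -1903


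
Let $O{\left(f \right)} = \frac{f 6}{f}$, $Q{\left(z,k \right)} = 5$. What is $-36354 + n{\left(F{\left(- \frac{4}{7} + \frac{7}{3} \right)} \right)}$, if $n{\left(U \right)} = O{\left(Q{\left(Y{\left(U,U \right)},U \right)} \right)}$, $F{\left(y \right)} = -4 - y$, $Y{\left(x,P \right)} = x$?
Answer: $-36348$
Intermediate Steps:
$O{\left(f \right)} = 6$ ($O{\left(f \right)} = \frac{6 f}{f} = 6$)
$n{\left(U \right)} = 6$
$-36354 + n{\left(F{\left(- \frac{4}{7} + \frac{7}{3} \right)} \right)} = -36354 + 6 = -36348$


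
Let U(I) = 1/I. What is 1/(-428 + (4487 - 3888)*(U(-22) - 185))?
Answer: -22/2447945 ≈ -8.9871e-6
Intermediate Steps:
1/(-428 + (4487 - 3888)*(U(-22) - 185)) = 1/(-428 + (4487 - 3888)*(1/(-22) - 185)) = 1/(-428 + 599*(-1/22 - 185)) = 1/(-428 + 599*(-4071/22)) = 1/(-428 - 2438529/22) = 1/(-2447945/22) = -22/2447945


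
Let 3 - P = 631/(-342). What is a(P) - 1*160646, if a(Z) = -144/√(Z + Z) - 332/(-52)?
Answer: -2088315/13 - 432*√31483/1657 ≈ -1.6069e+5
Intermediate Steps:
P = 1657/342 (P = 3 - 631/(-342) = 3 - 631*(-1)/342 = 3 - 1*(-631/342) = 3 + 631/342 = 1657/342 ≈ 4.8450)
a(Z) = 83/13 - 72*√2/√Z (a(Z) = -144*√2/(2*√Z) - 332*(-1/52) = -144*√2/(2*√Z) + 83/13 = -72*√2/√Z + 83/13 = 83/13 - 72*√2/√Z)
a(P) - 1*160646 = (83/13 - 72*√2/√(1657/342)) - 1*160646 = (83/13 - 72*√2*3*√62966/1657) - 160646 = (83/13 - 432*√31483/1657) - 160646 = -2088315/13 - 432*√31483/1657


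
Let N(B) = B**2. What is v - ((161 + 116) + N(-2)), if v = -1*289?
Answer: -570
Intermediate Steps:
v = -289
v - ((161 + 116) + N(-2)) = -289 - ((161 + 116) + (-2)**2) = -289 - (277 + 4) = -289 - 1*281 = -289 - 281 = -570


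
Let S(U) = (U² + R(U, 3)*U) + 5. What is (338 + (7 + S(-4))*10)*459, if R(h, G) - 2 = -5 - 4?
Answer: 412182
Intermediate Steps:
R(h, G) = -7 (R(h, G) = 2 + (-5 - 4) = 2 - 9 = -7)
S(U) = 5 + U² - 7*U (S(U) = (U² - 7*U) + 5 = 5 + U² - 7*U)
(338 + (7 + S(-4))*10)*459 = (338 + (7 + (5 + (-4)² - 7*(-4)))*10)*459 = (338 + (7 + (5 + 16 + 28))*10)*459 = (338 + (7 + 49)*10)*459 = (338 + 56*10)*459 = (338 + 560)*459 = 898*459 = 412182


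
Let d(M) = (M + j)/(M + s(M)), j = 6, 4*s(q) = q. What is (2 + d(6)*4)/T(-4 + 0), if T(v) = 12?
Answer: 7/10 ≈ 0.70000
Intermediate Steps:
s(q) = q/4
d(M) = 4*(6 + M)/(5*M) (d(M) = (M + 6)/(M + M/4) = (6 + M)/((5*M/4)) = (6 + M)*(4/(5*M)) = 4*(6 + M)/(5*M))
(2 + d(6)*4)/T(-4 + 0) = (2 + ((⅘)*(6 + 6)/6)*4)/12 = (2 + ((⅘)*(⅙)*12)*4)/12 = (2 + (8/5)*4)/12 = (2 + 32/5)/12 = (1/12)*(42/5) = 7/10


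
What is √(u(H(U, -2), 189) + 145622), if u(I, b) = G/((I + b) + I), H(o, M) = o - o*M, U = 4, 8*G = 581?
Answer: √105707839794/852 ≈ 381.60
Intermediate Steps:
G = 581/8 (G = (⅛)*581 = 581/8 ≈ 72.625)
H(o, M) = o - M*o
u(I, b) = 581/(8*(b + 2*I)) (u(I, b) = 581/(8*((I + b) + I)) = 581/(8*(b + 2*I)))
√(u(H(U, -2), 189) + 145622) = √(581/(8*(189 + 2*(4*(1 - 1*(-2))))) + 145622) = √(581/(8*(189 + 2*(4*(1 + 2)))) + 145622) = √(581/(8*(189 + 2*(4*3))) + 145622) = √(581/(8*(189 + 2*12)) + 145622) = √(581/(8*(189 + 24)) + 145622) = √((581/8)/213 + 145622) = √((581/8)*(1/213) + 145622) = √(581/1704 + 145622) = √(248140469/1704) = √105707839794/852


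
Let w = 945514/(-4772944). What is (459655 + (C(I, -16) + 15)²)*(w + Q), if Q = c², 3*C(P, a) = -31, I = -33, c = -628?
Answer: 1297923906082737227/7159416 ≈ 1.8129e+11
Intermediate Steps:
C(P, a) = -31/3 (C(P, a) = (⅓)*(-31) = -31/3)
Q = 394384 (Q = (-628)² = 394384)
w = -472757/2386472 (w = 945514*(-1/4772944) = -472757/2386472 ≈ -0.19810)
(459655 + (C(I, -16) + 15)²)*(w + Q) = (459655 + (-31/3 + 15)²)*(-472757/2386472 + 394384) = (459655 + (14/3)²)*(941185900491/2386472) = (459655 + 196/9)*(941185900491/2386472) = (4137091/9)*(941185900491/2386472) = 1297923906082737227/7159416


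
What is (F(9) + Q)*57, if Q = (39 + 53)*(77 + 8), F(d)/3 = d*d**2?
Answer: 570399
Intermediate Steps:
F(d) = 3*d**3 (F(d) = 3*(d*d**2) = 3*d**3)
Q = 7820 (Q = 92*85 = 7820)
(F(9) + Q)*57 = (3*9**3 + 7820)*57 = (3*729 + 7820)*57 = (2187 + 7820)*57 = 10007*57 = 570399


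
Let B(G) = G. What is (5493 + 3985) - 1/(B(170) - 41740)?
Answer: 394000461/41570 ≈ 9478.0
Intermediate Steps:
(5493 + 3985) - 1/(B(170) - 41740) = (5493 + 3985) - 1/(170 - 41740) = 9478 - 1/(-41570) = 9478 - 1*(-1/41570) = 9478 + 1/41570 = 394000461/41570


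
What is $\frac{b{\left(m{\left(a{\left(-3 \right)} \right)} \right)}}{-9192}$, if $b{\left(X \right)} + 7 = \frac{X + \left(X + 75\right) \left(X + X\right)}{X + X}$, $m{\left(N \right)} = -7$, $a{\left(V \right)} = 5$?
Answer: $- \frac{41}{6128} \approx -0.0066906$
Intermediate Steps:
$b{\left(X \right)} = -7 + \frac{X + 2 X \left(75 + X\right)}{2 X}$ ($b{\left(X \right)} = -7 + \frac{X + \left(X + 75\right) \left(X + X\right)}{X + X} = -7 + \frac{X + \left(75 + X\right) 2 X}{2 X} = -7 + \left(X + 2 X \left(75 + X\right)\right) \frac{1}{2 X} = -7 + \frac{X + 2 X \left(75 + X\right)}{2 X}$)
$\frac{b{\left(m{\left(a{\left(-3 \right)} \right)} \right)}}{-9192} = \frac{\frac{137}{2} - 7}{-9192} = \frac{123}{2} \left(- \frac{1}{9192}\right) = - \frac{41}{6128}$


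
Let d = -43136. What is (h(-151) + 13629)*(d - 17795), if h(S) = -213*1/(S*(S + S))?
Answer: -37869191993295/45602 ≈ -8.3043e+8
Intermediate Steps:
h(S) = -213/(2*S²) (h(S) = -213*1/(2*S²) = -213/(2*S²))
(h(-151) + 13629)*(d - 17795) = (-213/2/(-151)² + 13629)*(-43136 - 17795) = (-213/2*1/22801 + 13629)*(-60931) = (-213/45602 + 13629)*(-60931) = (621509445/45602)*(-60931) = -37869191993295/45602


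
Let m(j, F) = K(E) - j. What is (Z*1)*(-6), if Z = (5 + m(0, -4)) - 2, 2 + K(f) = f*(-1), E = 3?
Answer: 12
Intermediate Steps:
K(f) = -2 - f (K(f) = -2 + f*(-1) = -2 - f)
m(j, F) = -5 - j (m(j, F) = (-2 - 1*3) - j = (-2 - 3) - j = -5 - j)
Z = -2 (Z = (5 + (-5 - 1*0)) - 2 = (5 + (-5 + 0)) - 2 = (5 - 5) - 2 = 0 - 2 = -2)
(Z*1)*(-6) = -2*1*(-6) = -2*(-6) = 12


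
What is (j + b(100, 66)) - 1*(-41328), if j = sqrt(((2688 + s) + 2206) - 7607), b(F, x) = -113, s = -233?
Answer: 41215 + I*sqrt(2946) ≈ 41215.0 + 54.277*I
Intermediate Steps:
j = I*sqrt(2946) (j = sqrt(((2688 - 233) + 2206) - 7607) = sqrt((2455 + 2206) - 7607) = sqrt(4661 - 7607) = sqrt(-2946) = I*sqrt(2946) ≈ 54.277*I)
(j + b(100, 66)) - 1*(-41328) = (I*sqrt(2946) - 113) - 1*(-41328) = (-113 + I*sqrt(2946)) + 41328 = 41215 + I*sqrt(2946)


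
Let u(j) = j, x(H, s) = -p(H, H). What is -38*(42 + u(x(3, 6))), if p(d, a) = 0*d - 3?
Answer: -1710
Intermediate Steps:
p(d, a) = -3 (p(d, a) = 0 - 3 = -3)
x(H, s) = 3 (x(H, s) = -1*(-3) = 3)
-38*(42 + u(x(3, 6))) = -38*(42 + 3) = -38*45 = -1710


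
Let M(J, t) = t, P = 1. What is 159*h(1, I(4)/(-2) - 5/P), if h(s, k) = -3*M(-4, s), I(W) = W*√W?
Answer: -477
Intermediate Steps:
I(W) = W^(3/2)
h(s, k) = -3*s
159*h(1, I(4)/(-2) - 5/P) = 159*(-3*1) = 159*(-3) = -477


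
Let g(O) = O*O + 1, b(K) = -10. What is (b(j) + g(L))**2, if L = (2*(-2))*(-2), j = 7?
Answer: 3025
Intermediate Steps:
L = 8 (L = -4*(-2) = 8)
g(O) = 1 + O**2 (g(O) = O**2 + 1 = 1 + O**2)
(b(j) + g(L))**2 = (-10 + (1 + 8**2))**2 = (-10 + (1 + 64))**2 = (-10 + 65)**2 = 55**2 = 3025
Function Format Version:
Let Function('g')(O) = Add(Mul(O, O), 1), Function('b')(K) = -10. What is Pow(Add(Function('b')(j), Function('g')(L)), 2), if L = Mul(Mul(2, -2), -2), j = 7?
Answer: 3025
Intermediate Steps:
L = 8 (L = Mul(-4, -2) = 8)
Function('g')(O) = Add(1, Pow(O, 2)) (Function('g')(O) = Add(Pow(O, 2), 1) = Add(1, Pow(O, 2)))
Pow(Add(Function('b')(j), Function('g')(L)), 2) = Pow(Add(-10, Add(1, Pow(8, 2))), 2) = Pow(Add(-10, Add(1, 64)), 2) = Pow(Add(-10, 65), 2) = Pow(55, 2) = 3025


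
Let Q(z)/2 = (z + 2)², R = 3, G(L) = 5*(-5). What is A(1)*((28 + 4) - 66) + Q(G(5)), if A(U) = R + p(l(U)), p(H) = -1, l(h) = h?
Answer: 990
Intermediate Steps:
G(L) = -25
Q(z) = 2*(2 + z)² (Q(z) = 2*(z + 2)² = 2*(2 + z)²)
A(U) = 2 (A(U) = 3 - 1 = 2)
A(1)*((28 + 4) - 66) + Q(G(5)) = 2*((28 + 4) - 66) + 2*(2 - 25)² = 2*(32 - 66) + 2*(-23)² = 2*(-34) + 2*529 = -68 + 1058 = 990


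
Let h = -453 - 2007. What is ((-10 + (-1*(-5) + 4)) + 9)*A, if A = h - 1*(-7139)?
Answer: 37432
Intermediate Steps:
h = -2460
A = 4679 (A = -2460 - 1*(-7139) = -2460 + 7139 = 4679)
((-10 + (-1*(-5) + 4)) + 9)*A = ((-10 + (-1*(-5) + 4)) + 9)*4679 = ((-10 + (5 + 4)) + 9)*4679 = ((-10 + 9) + 9)*4679 = (-1 + 9)*4679 = 8*4679 = 37432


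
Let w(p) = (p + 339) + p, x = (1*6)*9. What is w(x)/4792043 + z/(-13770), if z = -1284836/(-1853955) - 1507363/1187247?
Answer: 6543366581467422863/48414300489216673542450 ≈ 0.00013515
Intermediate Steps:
x = 54 (x = 6*9 = 54)
w(p) = 339 + 2*p (w(p) = (339 + p) + p = 339 + 2*p)
z = -423055161391/733700837295 (z = -1284836*(-1/1853955) - 1507363*1/1187247 = 1284836/1853955 - 1507363/1187247 = -423055161391/733700837295 ≈ -0.57660)
w(x)/4792043 + z/(-13770) = (339 + 2*54)/4792043 - 423055161391/733700837295/(-13770) = (339 + 108)*(1/4792043) - 423055161391/733700837295*(-1/13770) = 447*(1/4792043) + 423055161391/10103060529552150 = 447/4792043 + 423055161391/10103060529552150 = 6543366581467422863/48414300489216673542450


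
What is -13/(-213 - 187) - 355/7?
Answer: -141909/2800 ≈ -50.682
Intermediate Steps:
-13/(-213 - 187) - 355/7 = -13/(-400) - 355*⅐ = -13*(-1/400) - 355/7 = 13/400 - 355/7 = -141909/2800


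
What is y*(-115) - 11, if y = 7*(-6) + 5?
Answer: 4244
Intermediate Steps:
y = -37 (y = -42 + 5 = -37)
y*(-115) - 11 = -37*(-115) - 11 = 4255 - 11 = 4244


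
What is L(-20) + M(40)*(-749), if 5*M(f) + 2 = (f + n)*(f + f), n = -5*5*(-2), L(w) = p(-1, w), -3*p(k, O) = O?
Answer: -16173806/15 ≈ -1.0783e+6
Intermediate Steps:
p(k, O) = -O/3
L(w) = -w/3
n = 50 (n = -25*(-2) = 50)
M(f) = -⅖ + 2*f*(50 + f)/5 (M(f) = -⅖ + ((f + 50)*(f + f))/5 = -⅖ + ((50 + f)*(2*f))/5 = -⅖ + (2*f*(50 + f))/5 = -⅖ + 2*f*(50 + f)/5)
L(-20) + M(40)*(-749) = -⅓*(-20) + (-⅖ + 20*40 + (⅖)*40²)*(-749) = 20/3 + (-⅖ + 800 + (⅖)*1600)*(-749) = 20/3 + (-⅖ + 800 + 640)*(-749) = 20/3 + (7198/5)*(-749) = 20/3 - 5391302/5 = -16173806/15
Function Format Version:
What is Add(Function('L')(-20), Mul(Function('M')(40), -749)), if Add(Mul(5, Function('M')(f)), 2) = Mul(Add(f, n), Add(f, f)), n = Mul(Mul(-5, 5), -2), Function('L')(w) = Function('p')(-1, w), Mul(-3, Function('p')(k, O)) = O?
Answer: Rational(-16173806, 15) ≈ -1.0783e+6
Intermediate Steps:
Function('p')(k, O) = Mul(Rational(-1, 3), O)
Function('L')(w) = Mul(Rational(-1, 3), w)
n = 50 (n = Mul(-25, -2) = 50)
Function('M')(f) = Add(Rational(-2, 5), Mul(Rational(2, 5), f, Add(50, f))) (Function('M')(f) = Add(Rational(-2, 5), Mul(Rational(1, 5), Mul(Add(f, 50), Add(f, f)))) = Add(Rational(-2, 5), Mul(Rational(1, 5), Mul(Add(50, f), Mul(2, f)))) = Add(Rational(-2, 5), Mul(Rational(1, 5), Mul(2, f, Add(50, f)))) = Add(Rational(-2, 5), Mul(Rational(2, 5), f, Add(50, f))))
Add(Function('L')(-20), Mul(Function('M')(40), -749)) = Add(Mul(Rational(-1, 3), -20), Mul(Add(Rational(-2, 5), Mul(20, 40), Mul(Rational(2, 5), Pow(40, 2))), -749)) = Add(Rational(20, 3), Mul(Add(Rational(-2, 5), 800, Mul(Rational(2, 5), 1600)), -749)) = Add(Rational(20, 3), Mul(Add(Rational(-2, 5), 800, 640), -749)) = Add(Rational(20, 3), Mul(Rational(7198, 5), -749)) = Add(Rational(20, 3), Rational(-5391302, 5)) = Rational(-16173806, 15)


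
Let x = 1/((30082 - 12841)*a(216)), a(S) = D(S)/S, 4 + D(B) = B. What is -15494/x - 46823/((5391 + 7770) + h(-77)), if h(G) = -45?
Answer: -10316461977913/39348 ≈ -2.6219e+8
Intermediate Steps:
D(B) = -4 + B
a(S) = (-4 + S)/S
x = 18/304591 (x = 1/((30082 - 12841)*(((-4 + 216)/216))) = 1/(17241*(((1/216)*212))) = 1/(17241*(53/54)) = (1/17241)*(54/53) = 18/304591 ≈ 5.9096e-5)
-15494/x - 46823/((5391 + 7770) + h(-77)) = -15494/18/304591 - 46823/((5391 + 7770) - 45) = -15494*304591/18 - 46823/(13161 - 45) = -2359666477/9 - 46823/13116 = -10316461977913/39348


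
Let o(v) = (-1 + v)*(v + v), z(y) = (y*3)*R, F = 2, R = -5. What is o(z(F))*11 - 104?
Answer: 20356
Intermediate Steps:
z(y) = -15*y (z(y) = (y*3)*(-5) = (3*y)*(-5) = -15*y)
o(v) = 2*v*(-1 + v) (o(v) = (-1 + v)*(2*v) = 2*v*(-1 + v))
o(z(F))*11 - 104 = (2*(-15*2)*(-1 - 15*2))*11 - 104 = (2*(-30)*(-1 - 30))*11 - 104 = (2*(-30)*(-31))*11 - 104 = 1860*11 - 104 = 20460 - 104 = 20356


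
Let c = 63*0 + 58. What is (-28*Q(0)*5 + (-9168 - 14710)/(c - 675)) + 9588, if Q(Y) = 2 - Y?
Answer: 5766914/617 ≈ 9346.7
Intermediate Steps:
c = 58 (c = 0 + 58 = 58)
(-28*Q(0)*5 + (-9168 - 14710)/(c - 675)) + 9588 = (-28*(2 - 1*0)*5 + (-9168 - 14710)/(58 - 675)) + 9588 = (-28*(2 + 0)*5 - 23878/(-617)) + 9588 = (-28*2*5 - 23878*(-1/617)) + 9588 = (-56*5 + 23878/617) + 9588 = (-280 + 23878/617) + 9588 = -148882/617 + 9588 = 5766914/617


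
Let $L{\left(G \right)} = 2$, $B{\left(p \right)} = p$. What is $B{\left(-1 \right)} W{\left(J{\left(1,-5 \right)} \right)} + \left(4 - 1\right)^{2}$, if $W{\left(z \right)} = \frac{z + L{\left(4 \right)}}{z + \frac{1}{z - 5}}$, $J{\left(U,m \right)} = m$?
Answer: $\frac{143}{17} \approx 8.4118$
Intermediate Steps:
$W{\left(z \right)} = \frac{2 + z}{z + \frac{1}{-5 + z}}$ ($W{\left(z \right)} = \frac{z + 2}{z + \frac{1}{z - 5}} = \frac{2 + z}{z + \frac{1}{-5 + z}}$)
$B{\left(-1 \right)} W{\left(J{\left(1,-5 \right)} \right)} + \left(4 - 1\right)^{2} = - \frac{-10 + \left(-5\right)^{2} - -15}{1 + \left(-5\right)^{2} - -25} + \left(4 - 1\right)^{2} = - \frac{-10 + 25 + 15}{1 + 25 + 25} + 3^{2} = - \frac{30}{51} + 9 = \left(-1\right) \frac{10}{17} + 9 = - \frac{10}{17} + 9 = \frac{143}{17}$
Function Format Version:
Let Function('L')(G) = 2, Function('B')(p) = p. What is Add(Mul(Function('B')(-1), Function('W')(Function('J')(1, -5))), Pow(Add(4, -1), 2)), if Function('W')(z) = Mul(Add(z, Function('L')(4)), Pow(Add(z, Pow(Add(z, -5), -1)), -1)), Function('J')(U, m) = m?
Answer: Rational(143, 17) ≈ 8.4118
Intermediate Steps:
Function('W')(z) = Mul(Pow(Add(z, Pow(Add(-5, z), -1)), -1), Add(2, z)) (Function('W')(z) = Mul(Add(z, 2), Pow(Add(z, Pow(Add(z, -5), -1)), -1)) = Mul(Add(2, z), Pow(Add(z, Pow(Add(-5, z), -1)), -1)) = Mul(Pow(Add(z, Pow(Add(-5, z), -1)), -1), Add(2, z)))
Add(Mul(Function('B')(-1), Function('W')(Function('J')(1, -5))), Pow(Add(4, -1), 2)) = Add(Mul(-1, Mul(Pow(Add(1, Pow(-5, 2), Mul(-5, -5)), -1), Add(-10, Pow(-5, 2), Mul(-3, -5)))), Pow(Add(4, -1), 2)) = Add(Mul(-1, Mul(Pow(Add(1, 25, 25), -1), Add(-10, 25, 15))), Pow(3, 2)) = Add(Mul(-1, Mul(Pow(51, -1), 30)), 9) = Add(Mul(-1, Mul(Rational(1, 51), 30)), 9) = Add(Mul(-1, Rational(10, 17)), 9) = Add(Rational(-10, 17), 9) = Rational(143, 17)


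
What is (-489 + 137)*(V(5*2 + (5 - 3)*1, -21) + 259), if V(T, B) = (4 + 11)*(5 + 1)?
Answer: -122848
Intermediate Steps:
V(T, B) = 90 (V(T, B) = 15*6 = 90)
(-489 + 137)*(V(5*2 + (5 - 3)*1, -21) + 259) = (-489 + 137)*(90 + 259) = -352*349 = -122848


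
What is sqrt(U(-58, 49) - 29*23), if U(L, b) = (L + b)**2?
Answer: I*sqrt(586) ≈ 24.207*I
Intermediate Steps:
sqrt(U(-58, 49) - 29*23) = sqrt((-58 + 49)**2 - 29*23) = sqrt((-9)**2 - 667) = sqrt(81 - 667) = sqrt(-586) = I*sqrt(586)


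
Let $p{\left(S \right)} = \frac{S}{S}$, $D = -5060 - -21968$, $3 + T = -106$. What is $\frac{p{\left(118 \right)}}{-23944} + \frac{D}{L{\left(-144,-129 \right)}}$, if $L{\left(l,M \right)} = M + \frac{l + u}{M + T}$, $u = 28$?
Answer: $- \frac{1175038741}{8931112} \approx -131.57$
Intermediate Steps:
$T = -109$ ($T = -3 - 106 = -109$)
$D = 16908$ ($D = -5060 + 21968 = 16908$)
$p{\left(S \right)} = 1$
$L{\left(l,M \right)} = M + \frac{28 + l}{-109 + M}$ ($L{\left(l,M \right)} = M + \frac{l + 28}{M - 109} = M + \frac{28 + l}{-109 + M}$)
$\frac{p{\left(118 \right)}}{-23944} + \frac{D}{L{\left(-144,-129 \right)}} = 1 \frac{1}{-23944} + \frac{16908}{\frac{1}{-109 - 129} \left(28 - 144 + \left(-129\right)^{2} - -14061\right)} = 1 \left(- \frac{1}{23944}\right) + \frac{16908}{\frac{1}{-238} \left(28 - 144 + 16641 + 14061\right)} = - \frac{1}{23944} + \frac{16908}{\left(- \frac{1}{238}\right) 30586} = - \frac{1}{23944} + \frac{16908}{- \frac{15293}{119}} = - \frac{1}{23944} + 16908 \left(- \frac{119}{15293}\right) = - \frac{1}{23944} - \frac{2012052}{15293} = - \frac{1175038741}{8931112}$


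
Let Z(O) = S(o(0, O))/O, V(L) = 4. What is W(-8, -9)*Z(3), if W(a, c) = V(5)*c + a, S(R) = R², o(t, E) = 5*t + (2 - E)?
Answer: -44/3 ≈ -14.667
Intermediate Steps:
o(t, E) = 2 - E + 5*t
W(a, c) = a + 4*c (W(a, c) = 4*c + a = a + 4*c)
Z(O) = (2 - O)²/O (Z(O) = (2 - O + 5*0)²/O = (2 - O + 0)²/O = (2 - O)²/O)
W(-8, -9)*Z(3) = (-8 + 4*(-9))*((-2 + 3)²/3) = (-8 - 36)*((⅓)*1²) = -44/3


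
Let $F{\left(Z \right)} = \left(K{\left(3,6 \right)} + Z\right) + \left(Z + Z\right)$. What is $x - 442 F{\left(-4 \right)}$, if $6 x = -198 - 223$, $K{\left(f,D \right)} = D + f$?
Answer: $\frac{7535}{6} \approx 1255.8$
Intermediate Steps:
$F{\left(Z \right)} = 9 + 3 Z$ ($F{\left(Z \right)} = \left(\left(6 + 3\right) + Z\right) + \left(Z + Z\right) = \left(9 + Z\right) + 2 Z = 9 + 3 Z$)
$x = - \frac{421}{6}$ ($x = \frac{-198 - 223}{6} = \frac{1}{6} \left(-421\right) = - \frac{421}{6} \approx -70.167$)
$x - 442 F{\left(-4 \right)} = - \frac{421}{6} - 442 \left(9 + 3 \left(-4\right)\right) = - \frac{421}{6} - 442 \left(9 - 12\right) = - \frac{421}{6} - -1326 = - \frac{421}{6} + 1326 = \frac{7535}{6}$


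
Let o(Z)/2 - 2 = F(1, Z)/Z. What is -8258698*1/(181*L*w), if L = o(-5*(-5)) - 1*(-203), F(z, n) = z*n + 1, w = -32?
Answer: 103233725/15137392 ≈ 6.8198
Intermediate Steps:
F(z, n) = 1 + n*z (F(z, n) = n*z + 1 = 1 + n*z)
o(Z) = 4 + 2*(1 + Z)/Z (o(Z) = 4 + 2*((1 + Z*1)/Z) = 4 + 2*((1 + Z)/Z) = 4 + 2*(1 + Z)/Z)
L = 5227/25 (L = (6 + 2/((-5*(-5)))) - 1*(-203) = (6 + 2/25) + 203 = 152/25 + 203 = 5227/25 ≈ 209.08)
-8258698*1/(181*L*w) = -8258698/(5227*(181*(-32))/25) = -8258698/((5227/25)*(-5792)) = -8258698/(-30274784/25) = -8258698*(-25/30274784) = 103233725/15137392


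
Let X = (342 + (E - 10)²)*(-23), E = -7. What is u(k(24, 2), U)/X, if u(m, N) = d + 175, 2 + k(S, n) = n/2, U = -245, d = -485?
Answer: 310/14513 ≈ 0.021360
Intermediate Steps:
k(S, n) = -2 + n/2
u(m, N) = -310 (u(m, N) = -485 + 175 = -310)
X = -14513 (X = (342 + (-7 - 10)²)*(-23) = (342 + (-17)²)*(-23) = (342 + 289)*(-23) = 631*(-23) = -14513)
u(k(24, 2), U)/X = -310/(-14513) = -310*(-1/14513) = 310/14513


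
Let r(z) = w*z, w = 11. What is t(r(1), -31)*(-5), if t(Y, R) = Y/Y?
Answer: -5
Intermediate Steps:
r(z) = 11*z
t(Y, R) = 1
t(r(1), -31)*(-5) = 1*(-5) = -5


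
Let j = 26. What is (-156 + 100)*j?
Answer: -1456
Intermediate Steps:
(-156 + 100)*j = (-156 + 100)*26 = -56*26 = -1456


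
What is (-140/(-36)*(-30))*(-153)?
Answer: 17850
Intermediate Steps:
(-140/(-36)*(-30))*(-153) = (-140*(-1/36)*(-30))*(-153) = ((35/9)*(-30))*(-153) = -350/3*(-153) = 17850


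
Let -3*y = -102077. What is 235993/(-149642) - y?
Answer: -15275714413/448926 ≈ -34027.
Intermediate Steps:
y = 102077/3 (y = -⅓*(-102077) = 102077/3 ≈ 34026.)
235993/(-149642) - y = 235993/(-149642) - 1*102077/3 = 235993*(-1/149642) - 102077/3 = -235993/149642 - 102077/3 = -15275714413/448926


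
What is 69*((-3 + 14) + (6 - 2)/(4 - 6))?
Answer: 621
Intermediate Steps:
69*((-3 + 14) + (6 - 2)/(4 - 6)) = 69*(11 + 4/(-2)) = 69*(11 + 4*(-1/2)) = 69*(11 - 2) = 69*9 = 621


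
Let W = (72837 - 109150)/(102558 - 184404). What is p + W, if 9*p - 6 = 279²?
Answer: 707976931/81846 ≈ 8650.1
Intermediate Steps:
p = 25949/3 (p = ⅔ + (⅑)*279² = ⅔ + (⅑)*77841 = ⅔ + 8649 = 25949/3 ≈ 8649.7)
W = 36313/81846 (W = -36313/(-81846) = -36313*(-1/81846) = 36313/81846 ≈ 0.44367)
p + W = 25949/3 + 36313/81846 = 707976931/81846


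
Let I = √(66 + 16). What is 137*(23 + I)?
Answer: 3151 + 137*√82 ≈ 4391.6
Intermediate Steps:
I = √82 ≈ 9.0554
137*(23 + I) = 137*(23 + √82) = 3151 + 137*√82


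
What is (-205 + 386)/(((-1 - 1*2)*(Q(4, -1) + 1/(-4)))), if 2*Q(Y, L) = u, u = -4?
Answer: 724/27 ≈ 26.815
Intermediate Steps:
Q(Y, L) = -2 (Q(Y, L) = (1/2)*(-4) = -2)
(-205 + 386)/(((-1 - 1*2)*(Q(4, -1) + 1/(-4)))) = (-205 + 386)/(((-1 - 1*2)*(-2 + 1/(-4)))) = 181/(((-1 - 2)*(-2 - 1/4))) = 181/((-3*(-9/4))) = 181/(27/4) = 181*(4/27) = 724/27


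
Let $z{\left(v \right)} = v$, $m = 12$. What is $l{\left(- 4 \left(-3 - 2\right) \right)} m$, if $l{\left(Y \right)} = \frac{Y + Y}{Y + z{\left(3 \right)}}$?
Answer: $\frac{480}{23} \approx 20.87$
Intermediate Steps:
$l{\left(Y \right)} = \frac{2 Y}{3 + Y}$ ($l{\left(Y \right)} = \frac{Y + Y}{Y + 3} = \frac{2 Y}{3 + Y}$)
$l{\left(- 4 \left(-3 - 2\right) \right)} m = \frac{2 \left(- 4 \left(-3 - 2\right)\right)}{3 - 4 \left(-3 - 2\right)} 12 = \frac{2 \left(\left(-4\right) \left(-5\right)\right)}{3 - -20} \cdot 12 = 2 \cdot 20 \frac{1}{3 + 20} \cdot 12 = 2 \cdot 20 \cdot \frac{1}{23} \cdot 12 = \frac{40}{23} \cdot 12 = \frac{480}{23}$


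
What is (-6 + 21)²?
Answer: 225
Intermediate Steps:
(-6 + 21)² = 15² = 225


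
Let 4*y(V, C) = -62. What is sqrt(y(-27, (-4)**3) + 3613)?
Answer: sqrt(14390)/2 ≈ 59.979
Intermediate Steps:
y(V, C) = -31/2 (y(V, C) = (1/4)*(-62) = -31/2)
sqrt(y(-27, (-4)**3) + 3613) = sqrt(-31/2 + 3613) = sqrt(7195/2) = sqrt(14390)/2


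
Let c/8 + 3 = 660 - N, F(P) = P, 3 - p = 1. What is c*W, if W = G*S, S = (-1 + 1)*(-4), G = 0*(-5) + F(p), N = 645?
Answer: 0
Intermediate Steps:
p = 2 (p = 3 - 1*1 = 3 - 1 = 2)
G = 2 (G = 0*(-5) + 2 = 0 + 2 = 2)
S = 0 (S = 0*(-4) = 0)
W = 0 (W = 2*0 = 0)
c = 96 (c = -24 + 8*(660 - 1*645) = -24 + 8*(660 - 645) = -24 + 8*15 = -24 + 120 = 96)
c*W = 96*0 = 0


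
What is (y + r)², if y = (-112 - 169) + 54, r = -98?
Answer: 105625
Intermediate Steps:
y = -227 (y = -281 + 54 = -227)
(y + r)² = (-227 - 98)² = (-325)² = 105625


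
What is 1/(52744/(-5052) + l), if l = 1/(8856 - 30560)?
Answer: -27412152/286190207 ≈ -0.095783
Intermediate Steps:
l = -1/21704 (l = 1/(-21704) = -1/21704 ≈ -4.6074e-5)
1/(52744/(-5052) + l) = 1/(52744/(-5052) - 1/21704) = 1/(52744*(-1/5052) - 1/21704) = 1/(-13186/1263 - 1/21704) = 1/(-286190207/27412152) = -27412152/286190207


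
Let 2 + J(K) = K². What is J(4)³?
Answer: 2744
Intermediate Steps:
J(K) = -2 + K²
J(4)³ = (-2 + 4²)³ = (-2 + 16)³ = 14³ = 2744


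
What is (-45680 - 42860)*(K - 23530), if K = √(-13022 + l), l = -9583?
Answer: 2083346200 - 88540*I*√22605 ≈ 2.0833e+9 - 1.3312e+7*I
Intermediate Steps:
K = I*√22605 (K = √(-13022 - 9583) = √(-22605) = I*√22605 ≈ 150.35*I)
(-45680 - 42860)*(K - 23530) = (-45680 - 42860)*(I*√22605 - 23530) = -88540*(-23530 + I*√22605) = 2083346200 - 88540*I*√22605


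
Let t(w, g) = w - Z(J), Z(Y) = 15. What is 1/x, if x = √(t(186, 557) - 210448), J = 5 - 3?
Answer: -I*√210277/210277 ≈ -0.0021807*I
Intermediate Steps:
J = 2
t(w, g) = -15 + w (t(w, g) = w - 1*15 = w - 15 = -15 + w)
x = I*√210277 (x = √((-15 + 186) - 210448) = √(171 - 210448) = √(-210277) = I*√210277 ≈ 458.56*I)
1/x = 1/(I*√210277) = -I*√210277/210277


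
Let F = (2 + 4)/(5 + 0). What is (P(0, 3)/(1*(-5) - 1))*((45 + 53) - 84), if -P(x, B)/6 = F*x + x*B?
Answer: 0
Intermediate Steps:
F = 6/5 ≈ 1.2000
P(x, B) = -36*x/5 - 6*B*x (P(x, B) = -6*(6*x/5 + x*B) = -6*(6*x/5 + B*x) = -36*x/5 - 6*B*x)
(P(0, 3)/(1*(-5) - 1))*((45 + 53) - 84) = ((-6/5*0*(6 + 5*3))/(1*(-5) - 1))*((45 + 53) - 84) = ((-6/5*0*(6 + 15))/(-5 - 1))*(98 - 84) = (-6/5*0*21/(-6))*14 = (0*(-1/6))*14 = 0*14 = 0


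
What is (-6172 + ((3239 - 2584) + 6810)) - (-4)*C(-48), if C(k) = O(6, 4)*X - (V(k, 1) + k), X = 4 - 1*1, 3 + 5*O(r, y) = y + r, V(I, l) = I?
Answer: 8469/5 ≈ 1693.8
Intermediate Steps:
O(r, y) = -3/5 + r/5 + y/5 (O(r, y) = -3/5 + (y + r)/5 = -3/5 + (r + y)/5 = -3/5 + (r/5 + y/5) = -3/5 + r/5 + y/5)
X = 3 (X = 4 - 1 = 3)
C(k) = 21/5 - 2*k (C(k) = (-3/5 + (1/5)*6 + (1/5)*4)*3 - (k + k) = (-3/5 + 6/5 + 4/5)*3 - 2*k = (7/5)*3 - 2*k = 21/5 - 2*k)
(-6172 + ((3239 - 2584) + 6810)) - (-4)*C(-48) = (-6172 + ((3239 - 2584) + 6810)) - (-4)*(21/5 - 2*(-48)) = (-6172 + (655 + 6810)) - (-4)*(21/5 + 96) = (-6172 + 7465) - (-4)*501/5 = 1293 - 1*(-2004/5) = 1293 + 2004/5 = 8469/5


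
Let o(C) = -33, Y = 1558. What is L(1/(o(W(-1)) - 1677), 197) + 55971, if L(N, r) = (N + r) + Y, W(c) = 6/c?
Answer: 98711459/1710 ≈ 57726.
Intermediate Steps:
L(N, r) = 1558 + N + r (L(N, r) = (N + r) + 1558 = 1558 + N + r)
L(1/(o(W(-1)) - 1677), 197) + 55971 = (1558 + 1/(-33 - 1677) + 197) + 55971 = (1558 + 1/(-1710) + 197) + 55971 = (1558 - 1/1710 + 197) + 55971 = 3001049/1710 + 55971 = 98711459/1710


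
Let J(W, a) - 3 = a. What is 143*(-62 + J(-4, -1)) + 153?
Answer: -8427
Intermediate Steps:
J(W, a) = 3 + a
143*(-62 + J(-4, -1)) + 153 = 143*(-62 + (3 - 1)) + 153 = 143*(-62 + 2) + 153 = 143*(-60) + 153 = -8580 + 153 = -8427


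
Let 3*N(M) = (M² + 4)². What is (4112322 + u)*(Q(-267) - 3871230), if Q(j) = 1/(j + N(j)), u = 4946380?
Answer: -89120715381166466484987/2541345524 ≈ -3.5068e+13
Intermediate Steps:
N(M) = (4 + M²)²/3 (N(M) = (M² + 4)²/3 = (4 + M²)²/3)
Q(j) = 1/(j + (4 + j²)²/3)
(4112322 + u)*(Q(-267) - 3871230) = (4112322 + 4946380)*(3/((4 + (-267)²)² + 3*(-267)) - 3871230) = 9058702*(3/((4 + 71289)² - 801) - 3871230) = 9058702*(3/(71293² - 801) - 3871230) = 9058702*(3/(5082691849 - 801) - 3871230) = 9058702*(3/5082691048 - 3871230) = 9058702*(-19676266065749037/5082691048) = -89120715381166466484987/2541345524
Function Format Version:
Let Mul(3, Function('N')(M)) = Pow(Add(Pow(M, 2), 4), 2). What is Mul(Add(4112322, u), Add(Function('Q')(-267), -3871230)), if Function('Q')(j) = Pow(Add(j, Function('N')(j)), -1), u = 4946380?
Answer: Rational(-89120715381166466484987, 2541345524) ≈ -3.5068e+13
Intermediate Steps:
Function('N')(M) = Mul(Rational(1, 3), Pow(Add(4, Pow(M, 2)), 2)) (Function('N')(M) = Mul(Rational(1, 3), Pow(Add(Pow(M, 2), 4), 2)) = Mul(Rational(1, 3), Pow(Add(4, Pow(M, 2)), 2)))
Function('Q')(j) = Pow(Add(j, Mul(Rational(1, 3), Pow(Add(4, Pow(j, 2)), 2))), -1)
Mul(Add(4112322, u), Add(Function('Q')(-267), -3871230)) = Mul(Add(4112322, 4946380), Add(Mul(3, Pow(Add(Pow(Add(4, Pow(-267, 2)), 2), Mul(3, -267)), -1)), -3871230)) = Mul(9058702, Add(Mul(3, Pow(Add(Pow(Add(4, 71289), 2), -801), -1)), -3871230)) = Mul(9058702, Add(Mul(3, Pow(Add(Pow(71293, 2), -801), -1)), -3871230)) = Mul(9058702, Add(Mul(3, Pow(Add(5082691849, -801), -1)), -3871230)) = Mul(9058702, Add(Mul(3, Pow(5082691048, -1)), -3871230)) = Mul(9058702, Add(Mul(3, Rational(1, 5082691048)), -3871230)) = Mul(9058702, Add(Rational(3, 5082691048), -3871230)) = Mul(9058702, Rational(-19676266065749037, 5082691048)) = Rational(-89120715381166466484987, 2541345524)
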